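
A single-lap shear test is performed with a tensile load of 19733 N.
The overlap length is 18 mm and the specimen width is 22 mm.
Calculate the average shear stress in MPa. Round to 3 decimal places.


Shear stress = F / (overlap * width)
= 19733 / (18 * 22)
= 19733 / 396
= 49.831 MPa

49.831


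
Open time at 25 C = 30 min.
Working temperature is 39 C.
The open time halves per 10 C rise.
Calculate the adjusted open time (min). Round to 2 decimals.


factor = 2^((39 - 25) / 10) = 2.6390
ot = 30 / 2.6390 = 11.37 min

11.37


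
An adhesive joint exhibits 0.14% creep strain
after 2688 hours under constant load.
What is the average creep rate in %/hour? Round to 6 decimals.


Creep rate = strain / time
= 0.14 / 2688
= 0.000052 %/h

0.000052


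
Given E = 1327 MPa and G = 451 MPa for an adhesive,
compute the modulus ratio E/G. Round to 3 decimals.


E/G ratio = 1327 / 451 = 2.942

2.942


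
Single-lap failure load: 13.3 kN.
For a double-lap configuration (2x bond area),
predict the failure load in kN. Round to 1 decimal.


Failure load = 13.3 * 2 = 26.6 kN

26.6


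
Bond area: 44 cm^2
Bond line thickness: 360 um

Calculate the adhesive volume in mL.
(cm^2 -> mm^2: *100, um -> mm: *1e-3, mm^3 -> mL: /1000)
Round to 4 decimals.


V = 44*100 * 360*1e-3 / 1000
= 1.5840 mL

1.5840


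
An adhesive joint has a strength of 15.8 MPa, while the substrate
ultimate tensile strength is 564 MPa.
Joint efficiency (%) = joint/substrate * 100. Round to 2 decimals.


Efficiency = 15.8 / 564 * 100
= 2.80%

2.80


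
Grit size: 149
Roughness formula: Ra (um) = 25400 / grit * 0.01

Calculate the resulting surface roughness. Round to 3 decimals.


Ra = 25400 / 149 * 0.01
= 1.705 um

1.705


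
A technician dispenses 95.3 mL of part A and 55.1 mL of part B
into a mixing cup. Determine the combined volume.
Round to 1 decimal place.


Combined volume = 95.3 + 55.1
= 150.4 mL

150.4


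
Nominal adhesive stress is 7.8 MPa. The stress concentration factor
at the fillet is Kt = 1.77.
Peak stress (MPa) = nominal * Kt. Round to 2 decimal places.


Peak = 7.8 * 1.77 = 13.81 MPa

13.81


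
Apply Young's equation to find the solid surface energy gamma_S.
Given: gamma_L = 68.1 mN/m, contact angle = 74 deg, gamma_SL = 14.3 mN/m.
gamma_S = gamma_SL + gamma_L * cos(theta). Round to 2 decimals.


theta_rad = 74 * pi/180 = 1.291544
gamma_S = 14.3 + 68.1 * cos(1.291544)
= 33.07 mN/m

33.07


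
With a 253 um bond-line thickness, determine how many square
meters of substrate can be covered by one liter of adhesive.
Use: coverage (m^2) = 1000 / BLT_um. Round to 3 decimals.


Coverage = 1000 / 253 = 3.953 m^2

3.953


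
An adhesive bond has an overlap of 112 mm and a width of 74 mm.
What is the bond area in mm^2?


Bond area = overlap * width
= 112 * 74
= 8288 mm^2

8288


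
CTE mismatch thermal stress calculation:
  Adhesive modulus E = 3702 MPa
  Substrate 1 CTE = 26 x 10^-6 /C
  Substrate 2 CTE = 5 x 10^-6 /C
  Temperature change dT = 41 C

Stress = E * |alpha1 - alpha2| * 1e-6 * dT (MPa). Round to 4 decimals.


delta_alpha = |26 - 5| = 21 x 10^-6/C
Stress = 3702 * 21e-6 * 41
= 3.1874 MPa

3.1874


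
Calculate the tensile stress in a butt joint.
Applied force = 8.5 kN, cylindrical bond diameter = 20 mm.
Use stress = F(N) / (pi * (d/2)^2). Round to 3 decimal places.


A = pi * 10.0^2 = 314.1593 mm^2
sigma = 8500.0 / 314.1593 = 27.056 MPa

27.056


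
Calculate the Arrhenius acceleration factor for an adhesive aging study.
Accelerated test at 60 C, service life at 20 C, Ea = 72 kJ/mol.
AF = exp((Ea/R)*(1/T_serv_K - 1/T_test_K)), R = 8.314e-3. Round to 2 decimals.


T_test = 333.15 K, T_serv = 293.15 K
Ea/R = 72 / 0.008314 = 8660.09
AF = exp(8660.09 * (1/293.15 - 1/333.15))
= 34.71

34.71


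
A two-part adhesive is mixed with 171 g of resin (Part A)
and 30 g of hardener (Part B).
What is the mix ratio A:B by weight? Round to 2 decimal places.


Mix ratio = mass_A / mass_B
= 171 / 30
= 5.70

5.70


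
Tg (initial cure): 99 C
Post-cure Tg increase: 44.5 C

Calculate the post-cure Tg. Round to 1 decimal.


Post-cure Tg = 99 + 44.5 = 143.5 C

143.5


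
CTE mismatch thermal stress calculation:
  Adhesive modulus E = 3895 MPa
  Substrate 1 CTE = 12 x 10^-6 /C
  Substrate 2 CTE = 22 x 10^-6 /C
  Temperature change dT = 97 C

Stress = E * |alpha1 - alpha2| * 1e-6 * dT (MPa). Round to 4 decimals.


delta_alpha = |12 - 22| = 10 x 10^-6/C
Stress = 3895 * 10e-6 * 97
= 3.7782 MPa

3.7782


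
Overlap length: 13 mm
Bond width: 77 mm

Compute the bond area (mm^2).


Bond area = 13 * 77 = 1001 mm^2

1001


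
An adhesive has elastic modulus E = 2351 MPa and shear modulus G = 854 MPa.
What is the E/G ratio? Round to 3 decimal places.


E/G = 2351 / 854 = 2.753

2.753


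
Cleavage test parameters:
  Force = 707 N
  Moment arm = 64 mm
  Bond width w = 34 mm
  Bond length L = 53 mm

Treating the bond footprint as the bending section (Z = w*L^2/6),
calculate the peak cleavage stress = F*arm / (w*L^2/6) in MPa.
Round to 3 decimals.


M = 707 * 64 = 45248 N*mm
Z = 34 * 53^2 / 6 = 95506 / 6 mm^3
sigma = M / Z = 6 * 45248 / 95506 = 271488 / 95506
= 2.843 MPa

2.843


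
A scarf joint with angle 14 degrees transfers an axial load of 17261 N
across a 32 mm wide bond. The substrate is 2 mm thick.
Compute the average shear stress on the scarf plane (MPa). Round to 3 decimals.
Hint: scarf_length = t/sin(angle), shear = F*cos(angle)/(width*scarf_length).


scarf_length = 2 / sin(14 deg) = 8.2671 mm
cos(14 deg) = 0.970296
shear stress = 17261 * 0.970296 / (32 * 8.2671)
= 63.309 MPa

63.309


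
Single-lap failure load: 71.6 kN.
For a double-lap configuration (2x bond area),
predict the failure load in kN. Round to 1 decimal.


Failure load = 71.6 * 2 = 143.2 kN

143.2


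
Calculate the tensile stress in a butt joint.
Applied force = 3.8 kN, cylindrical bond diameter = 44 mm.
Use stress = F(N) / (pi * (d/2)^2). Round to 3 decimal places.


A = pi * 22.0^2 = 1520.5308 mm^2
sigma = 3800.0 / 1520.5308 = 2.499 MPa

2.499


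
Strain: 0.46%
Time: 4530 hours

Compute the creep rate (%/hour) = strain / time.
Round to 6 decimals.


Creep rate = 0.46 / 4530
= 0.000102 %/h

0.000102


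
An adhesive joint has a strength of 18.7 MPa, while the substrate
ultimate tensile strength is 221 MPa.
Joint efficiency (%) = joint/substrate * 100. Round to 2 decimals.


Efficiency = 18.7 / 221 * 100
= 8.46%

8.46


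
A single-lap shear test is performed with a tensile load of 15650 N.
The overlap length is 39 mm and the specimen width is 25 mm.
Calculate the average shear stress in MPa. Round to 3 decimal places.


Shear stress = F / (overlap * width)
= 15650 / (39 * 25)
= 15650 / 975
= 16.051 MPa

16.051


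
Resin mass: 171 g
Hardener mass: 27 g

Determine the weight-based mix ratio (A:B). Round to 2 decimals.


Ratio = 171 / 27 = 6.33

6.33


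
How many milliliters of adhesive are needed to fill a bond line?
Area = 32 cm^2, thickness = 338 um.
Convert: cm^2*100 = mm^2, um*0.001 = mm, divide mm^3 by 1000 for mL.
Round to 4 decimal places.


= (32 * 100) * (338 * 0.001) / 1000
= 1.0816 mL

1.0816


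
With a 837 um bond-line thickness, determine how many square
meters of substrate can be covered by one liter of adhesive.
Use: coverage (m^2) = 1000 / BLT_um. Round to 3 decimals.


Coverage = 1000 / 837 = 1.195 m^2

1.195


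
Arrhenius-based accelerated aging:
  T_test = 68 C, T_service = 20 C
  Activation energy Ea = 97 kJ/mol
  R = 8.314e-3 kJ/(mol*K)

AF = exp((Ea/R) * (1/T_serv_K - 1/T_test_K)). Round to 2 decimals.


T_test_K = 341.15, T_serv_K = 293.15
AF = exp((97/8.314e-3) * (1/293.15 - 1/341.15))
= 270.36

270.36


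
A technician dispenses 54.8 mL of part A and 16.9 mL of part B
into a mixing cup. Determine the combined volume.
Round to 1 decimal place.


Combined volume = 54.8 + 16.9
= 71.7 mL

71.7


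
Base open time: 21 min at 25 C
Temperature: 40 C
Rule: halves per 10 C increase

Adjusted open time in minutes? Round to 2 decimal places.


Acceleration = 2^((40-25)/10) = 2.8284
Open time = 21 / 2.8284 = 7.42 min

7.42


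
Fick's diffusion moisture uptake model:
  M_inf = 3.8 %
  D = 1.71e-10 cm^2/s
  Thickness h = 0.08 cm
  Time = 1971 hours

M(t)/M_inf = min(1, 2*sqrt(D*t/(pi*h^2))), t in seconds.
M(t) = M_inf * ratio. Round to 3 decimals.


t_sec = 1971 * 3600 = 7095600
ratio = 2*sqrt(1.71e-10*7095600/(pi*0.08^2))
= min(1, 0.491312)
= 0.491312
M(t) = 3.8 * 0.491312 = 1.867 %

1.867


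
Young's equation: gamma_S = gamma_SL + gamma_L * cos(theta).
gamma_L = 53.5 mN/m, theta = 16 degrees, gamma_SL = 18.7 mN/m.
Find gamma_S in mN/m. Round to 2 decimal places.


cos(16 deg) = 0.961262
gamma_S = 18.7 + 53.5 * 0.961262
= 70.13 mN/m

70.13


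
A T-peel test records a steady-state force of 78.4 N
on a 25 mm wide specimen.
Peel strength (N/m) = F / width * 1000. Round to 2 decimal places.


Peel strength = 78.4 / 25 * 1000
= 3136.00 N/m

3136.00


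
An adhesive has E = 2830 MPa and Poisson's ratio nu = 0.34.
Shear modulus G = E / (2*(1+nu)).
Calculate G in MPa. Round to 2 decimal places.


G = 2830 / (2*(1+0.34))
= 2830 / 2.68
= 1055.97 MPa

1055.97


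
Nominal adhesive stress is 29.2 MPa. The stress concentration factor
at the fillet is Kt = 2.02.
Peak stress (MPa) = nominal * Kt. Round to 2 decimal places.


Peak = 29.2 * 2.02 = 58.98 MPa

58.98


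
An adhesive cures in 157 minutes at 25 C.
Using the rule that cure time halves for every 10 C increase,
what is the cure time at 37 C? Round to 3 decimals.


Factor = 2^((37 - 25) / 10) = 2.2974
Cure time = 157 / 2.2974
= 68.338 minutes

68.338


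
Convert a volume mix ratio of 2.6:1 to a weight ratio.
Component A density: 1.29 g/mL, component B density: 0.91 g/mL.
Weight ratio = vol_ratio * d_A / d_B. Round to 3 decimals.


= 2.6 * 1.29 / 0.91 = 3.686

3.686


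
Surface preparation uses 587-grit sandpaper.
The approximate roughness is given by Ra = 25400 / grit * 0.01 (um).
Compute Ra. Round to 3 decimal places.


Ra = 25400 / 587 * 0.01
= 254 / 587
= 0.433 um

0.433


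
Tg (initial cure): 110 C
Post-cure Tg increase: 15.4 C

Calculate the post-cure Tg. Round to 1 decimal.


Post-cure Tg = 110 + 15.4 = 125.4 C

125.4


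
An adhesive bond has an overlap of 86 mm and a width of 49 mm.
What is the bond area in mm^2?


Bond area = overlap * width
= 86 * 49
= 4214 mm^2

4214


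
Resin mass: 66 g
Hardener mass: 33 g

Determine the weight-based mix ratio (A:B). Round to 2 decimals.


Ratio = 66 / 33 = 2.00

2.00


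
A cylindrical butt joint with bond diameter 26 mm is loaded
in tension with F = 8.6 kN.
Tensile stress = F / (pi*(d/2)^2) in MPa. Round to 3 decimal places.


Area = pi * (26/2)^2 = 530.9292 mm^2
Stress = 8.6*1000 / 530.9292
= 16.198 MPa

16.198


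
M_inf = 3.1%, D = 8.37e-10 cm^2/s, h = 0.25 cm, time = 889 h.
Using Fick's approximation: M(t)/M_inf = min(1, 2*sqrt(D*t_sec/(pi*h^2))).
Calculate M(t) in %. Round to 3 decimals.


t = 3200400 s
ratio = min(1, 2*sqrt(8.37e-10*3200400/(pi*0.0625)))
= 0.233604
M(t) = 3.1 * 0.233604 = 0.724%

0.724


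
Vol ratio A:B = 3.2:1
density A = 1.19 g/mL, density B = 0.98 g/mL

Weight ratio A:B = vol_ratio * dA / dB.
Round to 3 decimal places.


Weight ratio = 3.2 * 1.19 / 0.98
= 3.886

3.886


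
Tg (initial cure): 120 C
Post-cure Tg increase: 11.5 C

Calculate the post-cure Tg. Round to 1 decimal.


Post-cure Tg = 120 + 11.5 = 131.5 C

131.5


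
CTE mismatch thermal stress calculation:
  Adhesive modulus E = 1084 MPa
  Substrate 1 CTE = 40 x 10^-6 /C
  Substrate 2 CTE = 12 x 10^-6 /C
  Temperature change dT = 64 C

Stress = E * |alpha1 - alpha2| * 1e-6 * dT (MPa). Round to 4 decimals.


delta_alpha = |40 - 12| = 28 x 10^-6/C
Stress = 1084 * 28e-6 * 64
= 1.9425 MPa

1.9425


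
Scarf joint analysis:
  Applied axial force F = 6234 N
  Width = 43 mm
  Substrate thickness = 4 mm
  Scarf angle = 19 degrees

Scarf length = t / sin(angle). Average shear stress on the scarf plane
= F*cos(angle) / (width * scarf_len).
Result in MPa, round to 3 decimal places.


Scarf length = 4 / sin(19 deg) = 12.2862 mm
cos(19 deg) = 0.945519
Shear = 6234 * 0.945519 / (43 * 12.2862)
= 11.157 MPa

11.157


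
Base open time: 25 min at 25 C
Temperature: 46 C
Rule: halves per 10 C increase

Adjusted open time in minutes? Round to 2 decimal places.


Acceleration = 2^((46-25)/10) = 4.2871
Open time = 25 / 4.2871 = 5.83 min

5.83


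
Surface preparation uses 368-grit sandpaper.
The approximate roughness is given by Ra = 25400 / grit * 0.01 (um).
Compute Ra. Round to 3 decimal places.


Ra = 25400 / 368 * 0.01
= 254 / 368
= 0.690 um

0.690


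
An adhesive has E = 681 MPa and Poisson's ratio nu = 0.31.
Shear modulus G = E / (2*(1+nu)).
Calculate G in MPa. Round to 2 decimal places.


G = 681 / (2*(1+0.31))
= 681 / 2.62
= 259.92 MPa

259.92


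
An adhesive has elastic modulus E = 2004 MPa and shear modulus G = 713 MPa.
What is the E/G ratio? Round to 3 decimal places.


E/G = 2004 / 713 = 2.811

2.811


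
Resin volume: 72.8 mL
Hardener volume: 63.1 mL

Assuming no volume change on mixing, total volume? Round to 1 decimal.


V_total = 72.8 + 63.1 = 135.9 mL

135.9


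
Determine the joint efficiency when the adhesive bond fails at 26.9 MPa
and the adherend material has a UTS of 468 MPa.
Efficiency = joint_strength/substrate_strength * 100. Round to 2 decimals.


Joint efficiency = 26.9 / 468 * 100
= 5.75%

5.75


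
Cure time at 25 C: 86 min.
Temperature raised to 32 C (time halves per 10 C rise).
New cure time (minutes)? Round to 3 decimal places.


Acceleration factor = 2^(7/10) = 1.6245
New time = 86 / 1.6245 = 52.939 min

52.939


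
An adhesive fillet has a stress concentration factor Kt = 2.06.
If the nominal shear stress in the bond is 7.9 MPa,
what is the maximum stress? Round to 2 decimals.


Max stress = 7.9 * 2.06 = 16.27 MPa

16.27


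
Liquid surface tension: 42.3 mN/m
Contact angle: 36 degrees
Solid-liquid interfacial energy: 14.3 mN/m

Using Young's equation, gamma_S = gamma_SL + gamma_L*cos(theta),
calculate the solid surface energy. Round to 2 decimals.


gamma_S = 14.3 + 42.3 * cos(36)
= 48.52 mN/m

48.52


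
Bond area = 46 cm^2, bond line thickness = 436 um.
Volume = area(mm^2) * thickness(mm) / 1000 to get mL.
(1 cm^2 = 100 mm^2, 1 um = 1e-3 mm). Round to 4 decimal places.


area_mm2 = 46 * 100 = 4600
blt_mm = 436 * 1e-3 = 0.436
vol_mm3 = 4600 * 0.436 = 2005.6
vol_mL = 2005.6 / 1000 = 2.0056 mL

2.0056


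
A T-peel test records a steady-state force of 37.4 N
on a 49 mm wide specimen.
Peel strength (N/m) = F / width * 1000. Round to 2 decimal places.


Peel strength = 37.4 / 49 * 1000
= 763.27 N/m

763.27


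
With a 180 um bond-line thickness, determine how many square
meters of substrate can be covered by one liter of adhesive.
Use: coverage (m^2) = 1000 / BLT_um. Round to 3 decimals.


Coverage = 1000 / 180 = 5.556 m^2

5.556


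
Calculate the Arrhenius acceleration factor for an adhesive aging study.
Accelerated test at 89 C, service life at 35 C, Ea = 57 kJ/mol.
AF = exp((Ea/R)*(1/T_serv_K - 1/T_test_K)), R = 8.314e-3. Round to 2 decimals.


T_test = 362.15 K, T_serv = 308.15 K
Ea/R = 57 / 0.008314 = 6855.91
AF = exp(6855.91 * (1/308.15 - 1/362.15))
= 27.59

27.59


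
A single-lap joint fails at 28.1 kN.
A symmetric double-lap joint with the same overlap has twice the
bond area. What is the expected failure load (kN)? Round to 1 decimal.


Double-lap load = 2 * 28.1 = 56.2 kN

56.2


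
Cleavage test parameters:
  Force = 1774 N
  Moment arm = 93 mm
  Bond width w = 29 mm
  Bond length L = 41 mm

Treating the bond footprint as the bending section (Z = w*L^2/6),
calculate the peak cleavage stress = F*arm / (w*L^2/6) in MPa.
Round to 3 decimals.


M = 1774 * 93 = 164982 N*mm
Z = 29 * 41^2 / 6 = 48749 / 6 mm^3
sigma = M / Z = 6 * 164982 / 48749 = 989892 / 48749
= 20.306 MPa

20.306


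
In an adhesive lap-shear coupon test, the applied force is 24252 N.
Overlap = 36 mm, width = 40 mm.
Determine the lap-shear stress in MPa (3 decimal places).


stress = F / (overlap * width)
= 24252 / (36 * 40)
= 16.842 MPa

16.842


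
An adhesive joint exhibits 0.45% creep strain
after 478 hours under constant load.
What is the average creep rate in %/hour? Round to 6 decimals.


Creep rate = strain / time
= 0.45 / 478
= 0.000941 %/h

0.000941


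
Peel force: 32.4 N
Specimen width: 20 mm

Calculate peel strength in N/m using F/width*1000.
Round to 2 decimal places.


Peel strength = 32.4 / 20 * 1000 = 1620.00 N/m

1620.00


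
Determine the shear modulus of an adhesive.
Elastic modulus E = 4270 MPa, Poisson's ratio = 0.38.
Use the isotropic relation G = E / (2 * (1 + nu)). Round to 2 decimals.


G = 4270 / (2*(1+0.38)) = 4270 / 2.76
= 1547.10 MPa

1547.10


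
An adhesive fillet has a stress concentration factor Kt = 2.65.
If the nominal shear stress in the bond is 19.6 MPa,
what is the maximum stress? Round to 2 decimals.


Max stress = 19.6 * 2.65 = 51.94 MPa

51.94


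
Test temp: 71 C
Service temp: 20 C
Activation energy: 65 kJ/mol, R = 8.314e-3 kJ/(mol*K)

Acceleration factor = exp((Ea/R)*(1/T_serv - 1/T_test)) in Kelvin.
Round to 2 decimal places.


AF = exp((65/0.008314)*(1/293.15 - 1/344.15))
= 52.05

52.05


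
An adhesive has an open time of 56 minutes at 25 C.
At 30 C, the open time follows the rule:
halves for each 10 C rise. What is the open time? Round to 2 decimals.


Factor = 2^((30-25)/10) = 1.4142
Open time = 56 / 1.4142 = 39.60 min

39.60


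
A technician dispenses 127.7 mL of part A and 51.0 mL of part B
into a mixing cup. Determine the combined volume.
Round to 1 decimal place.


Combined volume = 127.7 + 51.0
= 178.7 mL

178.7


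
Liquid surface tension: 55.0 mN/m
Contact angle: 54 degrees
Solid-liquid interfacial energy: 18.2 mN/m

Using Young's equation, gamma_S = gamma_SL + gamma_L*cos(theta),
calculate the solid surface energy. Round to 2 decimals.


gamma_S = 18.2 + 55.0 * cos(54)
= 50.53 mN/m

50.53


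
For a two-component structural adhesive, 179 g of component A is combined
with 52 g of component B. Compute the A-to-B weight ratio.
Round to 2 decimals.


Weight ratio A:B = 179 / 52
= 3.44

3.44


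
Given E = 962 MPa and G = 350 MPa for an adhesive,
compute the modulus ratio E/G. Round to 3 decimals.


E/G ratio = 962 / 350 = 2.749

2.749


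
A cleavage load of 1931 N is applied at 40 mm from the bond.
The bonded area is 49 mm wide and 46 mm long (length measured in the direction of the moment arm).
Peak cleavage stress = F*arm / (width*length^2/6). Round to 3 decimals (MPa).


Moment = 1931 * 40 = 77240 N*mm
Section modulus = 49 * 2116 / 6 = 103684 / 6 mm^3
Stress = 77240 / (103684 / 6) = 463440 / 103684
= 4.470 MPa

4.470


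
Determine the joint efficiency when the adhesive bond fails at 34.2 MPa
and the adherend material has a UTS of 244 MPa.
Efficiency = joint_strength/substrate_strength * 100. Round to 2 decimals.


Joint efficiency = 34.2 / 244 * 100
= 14.02%

14.02


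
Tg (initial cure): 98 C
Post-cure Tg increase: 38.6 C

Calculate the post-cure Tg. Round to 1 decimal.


Post-cure Tg = 98 + 38.6 = 136.6 C

136.6


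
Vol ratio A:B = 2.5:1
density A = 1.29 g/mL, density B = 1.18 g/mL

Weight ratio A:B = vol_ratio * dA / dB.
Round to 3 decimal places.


Weight ratio = 2.5 * 1.29 / 1.18
= 2.733

2.733


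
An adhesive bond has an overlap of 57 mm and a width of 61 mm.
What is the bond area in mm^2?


Bond area = overlap * width
= 57 * 61
= 3477 mm^2

3477


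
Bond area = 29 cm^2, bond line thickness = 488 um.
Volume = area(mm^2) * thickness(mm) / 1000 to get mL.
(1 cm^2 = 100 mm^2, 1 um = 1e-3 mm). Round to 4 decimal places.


area_mm2 = 29 * 100 = 2900
blt_mm = 488 * 1e-3 = 0.488
vol_mm3 = 2900 * 0.488 = 1415.2
vol_mL = 1415.2 / 1000 = 1.4152 mL

1.4152


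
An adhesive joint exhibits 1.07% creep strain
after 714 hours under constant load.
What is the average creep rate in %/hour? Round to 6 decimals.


Creep rate = strain / time
= 1.07 / 714
= 0.001499 %/h

0.001499


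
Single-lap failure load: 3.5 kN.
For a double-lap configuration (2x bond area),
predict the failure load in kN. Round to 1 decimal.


Failure load = 3.5 * 2 = 7.0 kN

7.0


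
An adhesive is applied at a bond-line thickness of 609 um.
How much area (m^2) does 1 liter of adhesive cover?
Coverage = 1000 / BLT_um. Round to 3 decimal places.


Coverage = 1000 / 609 = 1.642 m^2

1.642


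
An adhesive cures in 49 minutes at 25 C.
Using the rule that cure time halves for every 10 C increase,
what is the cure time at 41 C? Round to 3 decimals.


Factor = 2^((41 - 25) / 10) = 3.0314
Cure time = 49 / 3.0314
= 16.164 minutes

16.164


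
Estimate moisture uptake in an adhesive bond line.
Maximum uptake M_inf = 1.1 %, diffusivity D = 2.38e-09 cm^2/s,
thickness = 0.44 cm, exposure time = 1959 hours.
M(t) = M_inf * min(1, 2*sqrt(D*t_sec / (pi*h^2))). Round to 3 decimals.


Convert time: 1959 h = 7052400 s
ratio = min(1, 2*sqrt(2.38e-09*7052400/(pi*0.44^2)))
= 0.332246
M(t) = 1.1 * 0.332246 = 0.365%

0.365


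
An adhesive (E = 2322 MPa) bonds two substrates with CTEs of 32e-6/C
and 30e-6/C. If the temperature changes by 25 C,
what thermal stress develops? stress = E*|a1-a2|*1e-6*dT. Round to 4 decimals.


Stress = 2322 * |32 - 30| * 1e-6 * 25
= 0.1161 MPa

0.1161


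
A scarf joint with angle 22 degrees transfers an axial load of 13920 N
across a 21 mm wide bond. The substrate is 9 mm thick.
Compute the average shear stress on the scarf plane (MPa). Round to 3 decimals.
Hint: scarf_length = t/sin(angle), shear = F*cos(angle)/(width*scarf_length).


scarf_length = 9 / sin(22 deg) = 24.0252 mm
cos(22 deg) = 0.927184
shear stress = 13920 * 0.927184 / (21 * 24.0252)
= 25.581 MPa

25.581


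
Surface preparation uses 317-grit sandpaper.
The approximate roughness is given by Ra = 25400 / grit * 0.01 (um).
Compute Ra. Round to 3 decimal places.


Ra = 25400 / 317 * 0.01
= 254 / 317
= 0.801 um

0.801


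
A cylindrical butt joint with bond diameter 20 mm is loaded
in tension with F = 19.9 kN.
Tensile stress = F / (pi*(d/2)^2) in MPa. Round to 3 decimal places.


Area = pi * (20/2)^2 = 314.1593 mm^2
Stress = 19.9*1000 / 314.1593
= 63.344 MPa

63.344


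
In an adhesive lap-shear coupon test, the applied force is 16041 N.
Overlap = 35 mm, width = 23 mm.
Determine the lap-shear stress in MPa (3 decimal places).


stress = F / (overlap * width)
= 16041 / (35 * 23)
= 19.927 MPa

19.927


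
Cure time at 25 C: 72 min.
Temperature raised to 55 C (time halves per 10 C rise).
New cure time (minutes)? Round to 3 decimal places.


Acceleration factor = 2^(30/10) = 8.0000
New time = 72 / 8.0000 = 9.000 min

9.000


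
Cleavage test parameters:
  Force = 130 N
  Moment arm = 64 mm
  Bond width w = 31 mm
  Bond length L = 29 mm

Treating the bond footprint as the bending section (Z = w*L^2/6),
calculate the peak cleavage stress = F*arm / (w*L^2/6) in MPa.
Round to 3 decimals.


M = 130 * 64 = 8320 N*mm
Z = 31 * 29^2 / 6 = 26071 / 6 mm^3
sigma = M / Z = 6 * 8320 / 26071 = 49920 / 26071
= 1.915 MPa

1.915


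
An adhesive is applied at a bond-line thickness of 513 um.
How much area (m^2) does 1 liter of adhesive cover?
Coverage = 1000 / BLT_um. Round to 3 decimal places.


Coverage = 1000 / 513 = 1.949 m^2

1.949


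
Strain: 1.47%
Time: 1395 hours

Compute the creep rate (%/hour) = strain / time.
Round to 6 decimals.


Creep rate = 1.47 / 1395
= 0.001054 %/h

0.001054


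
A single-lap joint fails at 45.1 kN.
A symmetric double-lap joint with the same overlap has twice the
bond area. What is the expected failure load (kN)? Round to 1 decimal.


Double-lap load = 2 * 45.1 = 90.2 kN

90.2


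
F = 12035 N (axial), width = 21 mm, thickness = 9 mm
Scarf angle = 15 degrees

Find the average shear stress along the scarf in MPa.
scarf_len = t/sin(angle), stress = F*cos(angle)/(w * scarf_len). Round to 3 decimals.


scarf_len = 9/sin(15 deg) = 34.7733
cos(15 deg) = 0.965926
stress = 12035*0.965926/(21*34.7733) = 15.919 MPa

15.919


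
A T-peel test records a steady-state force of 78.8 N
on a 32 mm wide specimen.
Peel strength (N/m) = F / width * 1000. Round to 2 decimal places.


Peel strength = 78.8 / 32 * 1000
= 2462.50 N/m

2462.50


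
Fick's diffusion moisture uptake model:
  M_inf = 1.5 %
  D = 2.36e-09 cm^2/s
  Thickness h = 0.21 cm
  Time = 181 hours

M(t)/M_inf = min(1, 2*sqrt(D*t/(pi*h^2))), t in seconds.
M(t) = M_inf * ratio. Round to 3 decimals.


t_sec = 181 * 3600 = 651600
ratio = 2*sqrt(2.36e-09*651600/(pi*0.21^2))
= min(1, 0.210709)
= 0.210709
M(t) = 1.5 * 0.210709 = 0.316 %

0.316


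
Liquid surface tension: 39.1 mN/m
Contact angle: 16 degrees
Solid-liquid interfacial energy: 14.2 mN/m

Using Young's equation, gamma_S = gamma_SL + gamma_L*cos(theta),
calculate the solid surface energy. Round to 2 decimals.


gamma_S = 14.2 + 39.1 * cos(16)
= 51.79 mN/m

51.79


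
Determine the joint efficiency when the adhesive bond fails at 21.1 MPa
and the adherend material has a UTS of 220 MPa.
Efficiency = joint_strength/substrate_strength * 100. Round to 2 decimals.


Joint efficiency = 21.1 / 220 * 100
= 9.59%

9.59


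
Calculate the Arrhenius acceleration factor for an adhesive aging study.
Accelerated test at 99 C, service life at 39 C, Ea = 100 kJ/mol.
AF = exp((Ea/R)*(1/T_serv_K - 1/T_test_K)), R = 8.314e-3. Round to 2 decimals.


T_test = 372.15 K, T_serv = 312.15 K
Ea/R = 100 / 0.008314 = 12027.90
AF = exp(12027.90 * (1/312.15 - 1/372.15))
= 498.90

498.90


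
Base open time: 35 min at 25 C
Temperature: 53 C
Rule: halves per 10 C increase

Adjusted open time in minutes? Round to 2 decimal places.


Acceleration = 2^((53-25)/10) = 6.9644
Open time = 35 / 6.9644 = 5.03 min

5.03


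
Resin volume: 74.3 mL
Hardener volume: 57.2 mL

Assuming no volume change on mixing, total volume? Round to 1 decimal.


V_total = 74.3 + 57.2 = 131.5 mL

131.5


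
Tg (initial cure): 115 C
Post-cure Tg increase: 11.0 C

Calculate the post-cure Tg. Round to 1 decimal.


Post-cure Tg = 115 + 11.0 = 126.0 C

126.0


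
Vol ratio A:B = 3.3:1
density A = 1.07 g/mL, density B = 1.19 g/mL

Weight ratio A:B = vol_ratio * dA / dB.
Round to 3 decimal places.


Weight ratio = 3.3 * 1.07 / 1.19
= 2.967

2.967


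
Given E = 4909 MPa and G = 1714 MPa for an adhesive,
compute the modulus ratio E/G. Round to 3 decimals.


E/G ratio = 4909 / 1714 = 2.864

2.864


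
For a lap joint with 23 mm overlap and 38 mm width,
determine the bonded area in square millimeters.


Area = 23 * 38 = 874 mm^2

874


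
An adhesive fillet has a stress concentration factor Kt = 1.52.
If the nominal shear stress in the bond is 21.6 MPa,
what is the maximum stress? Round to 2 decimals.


Max stress = 21.6 * 1.52 = 32.83 MPa

32.83


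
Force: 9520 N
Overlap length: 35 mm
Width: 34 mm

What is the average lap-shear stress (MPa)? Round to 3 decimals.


Average shear stress = F / (overlap * width)
= 9520 / (35 * 34)
= 8.000 MPa

8.000


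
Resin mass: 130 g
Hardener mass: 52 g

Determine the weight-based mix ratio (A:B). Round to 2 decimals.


Ratio = 130 / 52 = 2.50

2.50


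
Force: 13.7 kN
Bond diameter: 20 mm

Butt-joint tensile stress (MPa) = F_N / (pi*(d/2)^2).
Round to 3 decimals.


F_N = 13.7 * 1000 = 13700.0 N
A = pi*(10.0)^2 = 314.1593 mm^2
stress = 13700.0 / 314.1593 = 43.608 MPa

43.608


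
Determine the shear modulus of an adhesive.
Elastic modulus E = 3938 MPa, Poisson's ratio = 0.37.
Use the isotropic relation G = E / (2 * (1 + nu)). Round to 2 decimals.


G = 3938 / (2*(1+0.37)) = 3938 / 2.74
= 1437.23 MPa

1437.23


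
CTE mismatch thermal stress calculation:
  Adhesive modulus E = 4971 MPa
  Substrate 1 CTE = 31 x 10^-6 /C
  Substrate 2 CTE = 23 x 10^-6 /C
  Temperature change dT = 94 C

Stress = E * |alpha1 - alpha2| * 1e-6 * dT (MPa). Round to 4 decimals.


delta_alpha = |31 - 23| = 8 x 10^-6/C
Stress = 4971 * 8e-6 * 94
= 3.7382 MPa

3.7382


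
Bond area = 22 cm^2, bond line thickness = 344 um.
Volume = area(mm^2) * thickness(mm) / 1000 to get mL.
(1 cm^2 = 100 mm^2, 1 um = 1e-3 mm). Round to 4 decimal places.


area_mm2 = 22 * 100 = 2200
blt_mm = 344 * 1e-3 = 0.344
vol_mm3 = 2200 * 0.344 = 756.8
vol_mL = 756.8 / 1000 = 0.7568 mL

0.7568


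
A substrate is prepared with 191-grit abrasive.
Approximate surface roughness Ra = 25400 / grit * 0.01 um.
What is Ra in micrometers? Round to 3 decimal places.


Ra = 25400 / 191 * 0.01 = 1.330 um

1.330


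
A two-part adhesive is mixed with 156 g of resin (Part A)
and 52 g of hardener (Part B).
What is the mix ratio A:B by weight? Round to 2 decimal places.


Mix ratio = mass_A / mass_B
= 156 / 52
= 3.00

3.00


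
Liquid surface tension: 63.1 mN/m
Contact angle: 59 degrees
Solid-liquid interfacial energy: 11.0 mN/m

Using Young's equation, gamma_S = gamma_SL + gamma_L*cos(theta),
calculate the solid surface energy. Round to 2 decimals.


gamma_S = 11.0 + 63.1 * cos(59)
= 43.50 mN/m

43.50


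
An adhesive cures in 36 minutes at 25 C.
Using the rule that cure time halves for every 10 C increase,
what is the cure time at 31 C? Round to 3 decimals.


Factor = 2^((31 - 25) / 10) = 1.5157
Cure time = 36 / 1.5157
= 23.751 minutes

23.751


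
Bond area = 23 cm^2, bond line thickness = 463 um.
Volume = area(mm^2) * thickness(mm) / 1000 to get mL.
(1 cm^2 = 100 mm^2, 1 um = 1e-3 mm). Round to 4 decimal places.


area_mm2 = 23 * 100 = 2300
blt_mm = 463 * 1e-3 = 0.463
vol_mm3 = 2300 * 0.463 = 1064.9
vol_mL = 1064.9 / 1000 = 1.0649 mL

1.0649


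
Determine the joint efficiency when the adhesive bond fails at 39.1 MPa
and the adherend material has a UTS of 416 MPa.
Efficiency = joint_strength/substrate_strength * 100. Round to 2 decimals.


Joint efficiency = 39.1 / 416 * 100
= 9.40%

9.40


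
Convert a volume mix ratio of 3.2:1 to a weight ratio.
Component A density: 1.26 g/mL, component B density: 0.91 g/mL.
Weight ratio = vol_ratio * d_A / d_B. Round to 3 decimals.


= 3.2 * 1.26 / 0.91 = 4.431

4.431


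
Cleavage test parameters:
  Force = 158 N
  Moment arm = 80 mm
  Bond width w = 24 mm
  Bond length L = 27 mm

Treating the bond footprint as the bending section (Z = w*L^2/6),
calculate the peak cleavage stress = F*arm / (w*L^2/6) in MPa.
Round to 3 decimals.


M = 158 * 80 = 12640 N*mm
Z = 24 * 27^2 / 6 = 17496 / 6 mm^3
sigma = M / Z = 6 * 12640 / 17496 = 75840 / 17496
= 4.335 MPa

4.335


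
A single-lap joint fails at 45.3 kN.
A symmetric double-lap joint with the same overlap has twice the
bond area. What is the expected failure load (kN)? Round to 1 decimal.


Double-lap load = 2 * 45.3 = 90.6 kN

90.6


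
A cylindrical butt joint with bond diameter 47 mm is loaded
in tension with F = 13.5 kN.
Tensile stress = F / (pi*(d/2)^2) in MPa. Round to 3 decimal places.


Area = pi * (47/2)^2 = 1734.9445 mm^2
Stress = 13.5*1000 / 1734.9445
= 7.781 MPa

7.781


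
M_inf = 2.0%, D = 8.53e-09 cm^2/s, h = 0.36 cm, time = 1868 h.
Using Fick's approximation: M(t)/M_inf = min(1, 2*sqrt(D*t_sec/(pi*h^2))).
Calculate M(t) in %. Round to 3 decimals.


t = 6724800 s
ratio = min(1, 2*sqrt(8.53e-09*6724800/(pi*0.1296)))
= 0.750701
M(t) = 2.0 * 0.750701 = 1.501%

1.501


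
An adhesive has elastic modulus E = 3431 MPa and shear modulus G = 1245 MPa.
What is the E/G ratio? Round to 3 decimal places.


E/G = 3431 / 1245 = 2.756

2.756


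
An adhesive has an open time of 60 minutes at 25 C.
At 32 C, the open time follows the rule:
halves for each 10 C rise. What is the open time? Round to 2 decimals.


Factor = 2^((32-25)/10) = 1.6245
Open time = 60 / 1.6245 = 36.93 min

36.93


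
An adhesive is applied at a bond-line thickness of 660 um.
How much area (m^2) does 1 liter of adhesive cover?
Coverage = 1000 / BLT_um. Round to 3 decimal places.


Coverage = 1000 / 660 = 1.515 m^2

1.515


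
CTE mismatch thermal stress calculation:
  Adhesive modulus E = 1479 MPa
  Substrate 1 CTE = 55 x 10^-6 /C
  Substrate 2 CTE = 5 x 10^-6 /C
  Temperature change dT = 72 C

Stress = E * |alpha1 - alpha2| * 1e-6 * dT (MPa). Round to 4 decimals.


delta_alpha = |55 - 5| = 50 x 10^-6/C
Stress = 1479 * 50e-6 * 72
= 5.3244 MPa

5.3244


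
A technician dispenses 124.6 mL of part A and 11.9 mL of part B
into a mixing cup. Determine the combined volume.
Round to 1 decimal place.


Combined volume = 124.6 + 11.9
= 136.5 mL

136.5


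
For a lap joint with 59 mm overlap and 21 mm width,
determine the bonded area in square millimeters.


Area = 59 * 21 = 1239 mm^2

1239


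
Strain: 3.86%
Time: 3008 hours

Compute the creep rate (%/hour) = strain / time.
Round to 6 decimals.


Creep rate = 3.86 / 3008
= 0.001283 %/h

0.001283


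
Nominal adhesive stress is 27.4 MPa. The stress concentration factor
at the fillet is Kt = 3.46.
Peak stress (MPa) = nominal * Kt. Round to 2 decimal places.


Peak = 27.4 * 3.46 = 94.80 MPa

94.80


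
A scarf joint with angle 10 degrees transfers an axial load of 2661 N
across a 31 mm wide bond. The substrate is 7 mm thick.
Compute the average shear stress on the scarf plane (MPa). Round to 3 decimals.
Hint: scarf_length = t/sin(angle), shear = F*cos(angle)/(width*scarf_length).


scarf_length = 7 / sin(10 deg) = 40.3114 mm
cos(10 deg) = 0.984808
shear stress = 2661 * 0.984808 / (31 * 40.3114)
= 2.097 MPa

2.097


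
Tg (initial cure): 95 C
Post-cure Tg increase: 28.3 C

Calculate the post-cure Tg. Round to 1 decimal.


Post-cure Tg = 95 + 28.3 = 123.3 C

123.3


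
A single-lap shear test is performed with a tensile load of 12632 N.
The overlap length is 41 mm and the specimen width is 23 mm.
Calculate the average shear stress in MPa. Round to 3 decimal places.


Shear stress = F / (overlap * width)
= 12632 / (41 * 23)
= 12632 / 943
= 13.396 MPa

13.396


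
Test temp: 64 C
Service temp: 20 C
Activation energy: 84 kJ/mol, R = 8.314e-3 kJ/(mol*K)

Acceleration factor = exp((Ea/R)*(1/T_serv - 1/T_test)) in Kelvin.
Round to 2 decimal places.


AF = exp((84/0.008314)*(1/293.15 - 1/337.15))
= 89.83

89.83


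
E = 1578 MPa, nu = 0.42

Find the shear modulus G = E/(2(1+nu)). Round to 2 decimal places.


G = 1578 / (2 * 1.42)
= 555.63 MPa

555.63


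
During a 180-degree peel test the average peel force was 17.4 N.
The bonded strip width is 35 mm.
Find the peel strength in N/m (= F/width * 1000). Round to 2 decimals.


Peel strength = F/width * 1000
= 17.4 / 35 * 1000
= 497.14 N/m

497.14


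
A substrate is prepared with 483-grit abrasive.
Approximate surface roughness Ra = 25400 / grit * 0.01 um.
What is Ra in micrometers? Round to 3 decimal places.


Ra = 25400 / 483 * 0.01 = 0.526 um

0.526


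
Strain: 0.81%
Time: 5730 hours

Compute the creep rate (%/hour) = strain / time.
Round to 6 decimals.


Creep rate = 0.81 / 5730
= 0.000141 %/h

0.000141


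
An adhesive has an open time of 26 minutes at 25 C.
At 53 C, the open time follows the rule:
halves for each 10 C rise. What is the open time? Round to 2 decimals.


Factor = 2^((53-25)/10) = 6.9644
Open time = 26 / 6.9644 = 3.73 min

3.73


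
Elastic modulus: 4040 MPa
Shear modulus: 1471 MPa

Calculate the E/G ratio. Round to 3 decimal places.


E / G = 4040 / 1471 = 2.746

2.746


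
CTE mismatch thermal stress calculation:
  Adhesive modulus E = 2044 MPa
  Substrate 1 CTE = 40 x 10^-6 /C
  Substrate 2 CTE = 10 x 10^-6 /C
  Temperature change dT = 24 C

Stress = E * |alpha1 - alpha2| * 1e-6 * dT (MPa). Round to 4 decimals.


delta_alpha = |40 - 10| = 30 x 10^-6/C
Stress = 2044 * 30e-6 * 24
= 1.4717 MPa

1.4717


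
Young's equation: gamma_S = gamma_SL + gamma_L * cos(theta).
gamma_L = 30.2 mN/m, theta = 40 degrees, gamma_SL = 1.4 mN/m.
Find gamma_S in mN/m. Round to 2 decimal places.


cos(40 deg) = 0.766044
gamma_S = 1.4 + 30.2 * 0.766044
= 24.53 mN/m

24.53


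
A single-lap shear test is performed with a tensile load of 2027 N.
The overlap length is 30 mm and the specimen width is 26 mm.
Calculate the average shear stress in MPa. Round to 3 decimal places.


Shear stress = F / (overlap * width)
= 2027 / (30 * 26)
= 2027 / 780
= 2.599 MPa

2.599


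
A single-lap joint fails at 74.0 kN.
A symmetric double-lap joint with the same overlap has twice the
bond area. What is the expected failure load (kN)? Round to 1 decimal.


Double-lap load = 2 * 74.0 = 148.0 kN

148.0


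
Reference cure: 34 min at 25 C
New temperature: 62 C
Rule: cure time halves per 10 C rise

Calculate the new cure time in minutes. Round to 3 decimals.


factor = 2^((62-25)/10) = 12.9960
t_new = 34 / 12.9960 = 2.616 min

2.616


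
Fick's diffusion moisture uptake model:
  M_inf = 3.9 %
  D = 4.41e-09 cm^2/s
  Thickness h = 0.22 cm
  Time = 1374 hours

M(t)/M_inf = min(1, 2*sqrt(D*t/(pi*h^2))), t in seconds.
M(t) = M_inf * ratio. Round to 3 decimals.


t_sec = 1374 * 3600 = 4946400
ratio = 2*sqrt(4.41e-09*4946400/(pi*0.22^2))
= min(1, 0.757524)
= 0.757524
M(t) = 3.9 * 0.757524 = 2.954 %

2.954


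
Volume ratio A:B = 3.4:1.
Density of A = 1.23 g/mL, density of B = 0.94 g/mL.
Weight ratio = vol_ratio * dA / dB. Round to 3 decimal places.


Wt ratio = 3.4 * 1.23 / 0.94
= 4.449

4.449


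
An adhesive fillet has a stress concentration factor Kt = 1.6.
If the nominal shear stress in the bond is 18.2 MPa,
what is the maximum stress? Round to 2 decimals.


Max stress = 18.2 * 1.6 = 29.12 MPa

29.12


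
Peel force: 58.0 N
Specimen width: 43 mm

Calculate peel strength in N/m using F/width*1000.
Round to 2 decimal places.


Peel strength = 58.0 / 43 * 1000 = 1348.84 N/m

1348.84


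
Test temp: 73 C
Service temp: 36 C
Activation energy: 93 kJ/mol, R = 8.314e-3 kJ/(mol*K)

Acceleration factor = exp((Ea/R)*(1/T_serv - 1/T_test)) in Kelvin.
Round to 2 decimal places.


AF = exp((93/0.008314)*(1/309.15 - 1/346.15))
= 47.83

47.83


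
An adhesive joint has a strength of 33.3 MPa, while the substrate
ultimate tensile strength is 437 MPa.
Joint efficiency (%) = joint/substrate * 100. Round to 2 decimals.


Efficiency = 33.3 / 437 * 100
= 7.62%

7.62


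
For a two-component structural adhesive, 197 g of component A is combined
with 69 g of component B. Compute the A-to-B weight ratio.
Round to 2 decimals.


Weight ratio A:B = 197 / 69
= 2.86

2.86


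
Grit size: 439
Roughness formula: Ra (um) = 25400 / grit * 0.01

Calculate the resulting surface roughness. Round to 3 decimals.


Ra = 25400 / 439 * 0.01
= 0.579 um

0.579


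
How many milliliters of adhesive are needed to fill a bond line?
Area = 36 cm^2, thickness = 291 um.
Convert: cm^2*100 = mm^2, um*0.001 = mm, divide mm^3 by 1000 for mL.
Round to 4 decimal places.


= (36 * 100) * (291 * 0.001) / 1000
= 1.0476 mL

1.0476


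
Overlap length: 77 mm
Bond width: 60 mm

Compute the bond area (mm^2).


Bond area = 77 * 60 = 4620 mm^2

4620


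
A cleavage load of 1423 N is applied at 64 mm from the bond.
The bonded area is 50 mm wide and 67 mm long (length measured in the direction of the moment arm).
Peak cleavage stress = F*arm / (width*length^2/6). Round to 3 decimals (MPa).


Moment = 1423 * 64 = 91072 N*mm
Section modulus = 50 * 4489 / 6 = 224450 / 6 mm^3
Stress = 91072 / (224450 / 6) = 546432 / 224450
= 2.435 MPa

2.435


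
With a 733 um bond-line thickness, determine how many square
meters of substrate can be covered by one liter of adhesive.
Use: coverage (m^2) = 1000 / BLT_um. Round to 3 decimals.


Coverage = 1000 / 733 = 1.364 m^2

1.364
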